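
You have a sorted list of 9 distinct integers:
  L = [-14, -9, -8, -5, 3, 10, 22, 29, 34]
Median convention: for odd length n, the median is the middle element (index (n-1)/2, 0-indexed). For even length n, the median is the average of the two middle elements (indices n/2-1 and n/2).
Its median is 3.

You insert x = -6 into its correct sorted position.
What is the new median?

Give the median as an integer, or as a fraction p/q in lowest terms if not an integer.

Old list (sorted, length 9): [-14, -9, -8, -5, 3, 10, 22, 29, 34]
Old median = 3
Insert x = -6
Old length odd (9). Middle was index 4 = 3.
New length even (10). New median = avg of two middle elements.
x = -6: 3 elements are < x, 6 elements are > x.
New sorted list: [-14, -9, -8, -6, -5, 3, 10, 22, 29, 34]
New median = -1

Answer: -1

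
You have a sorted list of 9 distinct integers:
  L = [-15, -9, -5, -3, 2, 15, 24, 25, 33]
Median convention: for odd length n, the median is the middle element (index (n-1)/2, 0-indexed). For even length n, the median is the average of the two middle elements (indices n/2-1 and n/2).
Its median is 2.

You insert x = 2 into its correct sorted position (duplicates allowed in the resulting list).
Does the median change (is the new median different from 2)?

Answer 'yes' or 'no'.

Answer: no

Derivation:
Old median = 2
Insert x = 2
New median = 2
Changed? no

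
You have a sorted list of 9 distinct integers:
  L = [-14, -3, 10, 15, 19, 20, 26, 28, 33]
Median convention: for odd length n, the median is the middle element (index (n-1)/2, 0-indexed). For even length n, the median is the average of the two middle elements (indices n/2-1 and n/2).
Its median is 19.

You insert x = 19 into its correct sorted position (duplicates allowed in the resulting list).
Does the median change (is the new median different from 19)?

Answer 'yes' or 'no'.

Answer: no

Derivation:
Old median = 19
Insert x = 19
New median = 19
Changed? no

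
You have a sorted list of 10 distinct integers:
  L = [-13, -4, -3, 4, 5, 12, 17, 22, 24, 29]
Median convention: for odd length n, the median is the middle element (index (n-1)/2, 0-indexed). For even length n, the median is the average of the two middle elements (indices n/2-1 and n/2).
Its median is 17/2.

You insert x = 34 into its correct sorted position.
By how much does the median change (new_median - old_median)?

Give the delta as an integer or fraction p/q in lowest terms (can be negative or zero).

Answer: 7/2

Derivation:
Old median = 17/2
After inserting x = 34: new sorted = [-13, -4, -3, 4, 5, 12, 17, 22, 24, 29, 34]
New median = 12
Delta = 12 - 17/2 = 7/2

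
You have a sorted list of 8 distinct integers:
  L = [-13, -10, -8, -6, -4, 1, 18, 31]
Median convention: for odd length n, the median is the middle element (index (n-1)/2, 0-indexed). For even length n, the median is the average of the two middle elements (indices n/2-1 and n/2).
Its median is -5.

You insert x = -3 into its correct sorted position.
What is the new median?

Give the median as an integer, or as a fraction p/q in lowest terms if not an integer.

Answer: -4

Derivation:
Old list (sorted, length 8): [-13, -10, -8, -6, -4, 1, 18, 31]
Old median = -5
Insert x = -3
Old length even (8). Middle pair: indices 3,4 = -6,-4.
New length odd (9). New median = single middle element.
x = -3: 5 elements are < x, 3 elements are > x.
New sorted list: [-13, -10, -8, -6, -4, -3, 1, 18, 31]
New median = -4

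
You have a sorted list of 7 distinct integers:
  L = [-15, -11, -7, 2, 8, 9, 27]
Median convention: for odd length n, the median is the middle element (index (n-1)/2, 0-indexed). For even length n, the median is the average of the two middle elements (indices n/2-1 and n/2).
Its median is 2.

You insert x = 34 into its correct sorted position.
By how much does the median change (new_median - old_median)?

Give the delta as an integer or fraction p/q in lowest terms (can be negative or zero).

Old median = 2
After inserting x = 34: new sorted = [-15, -11, -7, 2, 8, 9, 27, 34]
New median = 5
Delta = 5 - 2 = 3

Answer: 3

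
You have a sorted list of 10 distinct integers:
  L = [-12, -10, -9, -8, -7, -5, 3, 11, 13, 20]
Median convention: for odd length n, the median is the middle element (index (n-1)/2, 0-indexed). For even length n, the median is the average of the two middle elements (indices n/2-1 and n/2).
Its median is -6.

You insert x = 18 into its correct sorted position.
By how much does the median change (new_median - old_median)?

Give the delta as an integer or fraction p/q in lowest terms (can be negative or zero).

Old median = -6
After inserting x = 18: new sorted = [-12, -10, -9, -8, -7, -5, 3, 11, 13, 18, 20]
New median = -5
Delta = -5 - -6 = 1

Answer: 1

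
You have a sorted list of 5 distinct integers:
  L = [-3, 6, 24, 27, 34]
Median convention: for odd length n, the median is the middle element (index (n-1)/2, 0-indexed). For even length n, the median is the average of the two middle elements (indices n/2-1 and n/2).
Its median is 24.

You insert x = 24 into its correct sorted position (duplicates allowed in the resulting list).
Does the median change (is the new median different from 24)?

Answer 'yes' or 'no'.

Answer: no

Derivation:
Old median = 24
Insert x = 24
New median = 24
Changed? no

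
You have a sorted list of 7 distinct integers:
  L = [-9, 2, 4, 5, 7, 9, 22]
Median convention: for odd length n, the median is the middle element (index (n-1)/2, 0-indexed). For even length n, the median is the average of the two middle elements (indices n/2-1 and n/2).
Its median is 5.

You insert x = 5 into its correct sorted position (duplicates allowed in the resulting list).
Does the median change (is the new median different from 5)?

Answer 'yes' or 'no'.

Answer: no

Derivation:
Old median = 5
Insert x = 5
New median = 5
Changed? no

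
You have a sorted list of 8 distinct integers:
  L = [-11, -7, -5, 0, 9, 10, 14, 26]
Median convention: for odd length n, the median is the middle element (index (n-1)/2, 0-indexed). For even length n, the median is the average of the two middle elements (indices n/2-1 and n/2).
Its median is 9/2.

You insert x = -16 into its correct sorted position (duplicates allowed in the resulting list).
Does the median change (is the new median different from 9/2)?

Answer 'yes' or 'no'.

Answer: yes

Derivation:
Old median = 9/2
Insert x = -16
New median = 0
Changed? yes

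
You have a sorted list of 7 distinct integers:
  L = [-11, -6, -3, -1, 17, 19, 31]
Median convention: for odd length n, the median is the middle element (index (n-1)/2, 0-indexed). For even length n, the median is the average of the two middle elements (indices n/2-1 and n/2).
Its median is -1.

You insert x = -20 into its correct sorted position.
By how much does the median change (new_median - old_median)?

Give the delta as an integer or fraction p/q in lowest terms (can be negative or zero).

Answer: -1

Derivation:
Old median = -1
After inserting x = -20: new sorted = [-20, -11, -6, -3, -1, 17, 19, 31]
New median = -2
Delta = -2 - -1 = -1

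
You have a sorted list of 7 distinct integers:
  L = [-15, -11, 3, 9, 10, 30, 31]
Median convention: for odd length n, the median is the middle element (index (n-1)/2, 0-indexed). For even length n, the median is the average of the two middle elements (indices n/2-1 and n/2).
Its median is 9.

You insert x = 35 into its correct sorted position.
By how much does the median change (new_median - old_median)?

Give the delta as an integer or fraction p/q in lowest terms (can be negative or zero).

Answer: 1/2

Derivation:
Old median = 9
After inserting x = 35: new sorted = [-15, -11, 3, 9, 10, 30, 31, 35]
New median = 19/2
Delta = 19/2 - 9 = 1/2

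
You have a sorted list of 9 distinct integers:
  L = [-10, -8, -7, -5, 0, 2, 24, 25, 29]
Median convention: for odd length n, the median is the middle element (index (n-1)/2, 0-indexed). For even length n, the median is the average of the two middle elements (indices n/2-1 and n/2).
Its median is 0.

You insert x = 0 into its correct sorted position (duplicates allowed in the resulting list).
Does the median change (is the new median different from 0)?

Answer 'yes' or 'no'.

Answer: no

Derivation:
Old median = 0
Insert x = 0
New median = 0
Changed? no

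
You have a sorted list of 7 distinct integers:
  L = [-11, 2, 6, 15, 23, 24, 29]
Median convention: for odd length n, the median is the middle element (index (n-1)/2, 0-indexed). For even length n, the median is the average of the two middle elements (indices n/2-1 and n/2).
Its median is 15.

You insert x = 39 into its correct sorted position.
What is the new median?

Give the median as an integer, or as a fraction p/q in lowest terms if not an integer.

Answer: 19

Derivation:
Old list (sorted, length 7): [-11, 2, 6, 15, 23, 24, 29]
Old median = 15
Insert x = 39
Old length odd (7). Middle was index 3 = 15.
New length even (8). New median = avg of two middle elements.
x = 39: 7 elements are < x, 0 elements are > x.
New sorted list: [-11, 2, 6, 15, 23, 24, 29, 39]
New median = 19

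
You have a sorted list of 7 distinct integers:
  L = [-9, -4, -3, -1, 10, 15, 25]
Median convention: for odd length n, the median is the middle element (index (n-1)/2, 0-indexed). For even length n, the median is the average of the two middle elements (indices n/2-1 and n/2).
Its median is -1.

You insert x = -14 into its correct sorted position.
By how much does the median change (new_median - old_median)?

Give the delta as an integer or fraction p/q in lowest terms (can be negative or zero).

Old median = -1
After inserting x = -14: new sorted = [-14, -9, -4, -3, -1, 10, 15, 25]
New median = -2
Delta = -2 - -1 = -1

Answer: -1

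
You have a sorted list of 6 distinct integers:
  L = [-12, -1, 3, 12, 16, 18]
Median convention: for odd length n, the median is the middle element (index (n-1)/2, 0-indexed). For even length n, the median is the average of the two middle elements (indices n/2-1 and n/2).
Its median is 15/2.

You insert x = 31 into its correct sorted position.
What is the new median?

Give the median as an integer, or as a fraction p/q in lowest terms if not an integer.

Old list (sorted, length 6): [-12, -1, 3, 12, 16, 18]
Old median = 15/2
Insert x = 31
Old length even (6). Middle pair: indices 2,3 = 3,12.
New length odd (7). New median = single middle element.
x = 31: 6 elements are < x, 0 elements are > x.
New sorted list: [-12, -1, 3, 12, 16, 18, 31]
New median = 12

Answer: 12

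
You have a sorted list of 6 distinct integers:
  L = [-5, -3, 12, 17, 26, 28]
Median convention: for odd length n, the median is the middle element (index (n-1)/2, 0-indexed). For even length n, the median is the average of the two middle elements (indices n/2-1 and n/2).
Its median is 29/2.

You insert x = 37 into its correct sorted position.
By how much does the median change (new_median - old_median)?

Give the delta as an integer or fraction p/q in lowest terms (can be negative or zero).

Old median = 29/2
After inserting x = 37: new sorted = [-5, -3, 12, 17, 26, 28, 37]
New median = 17
Delta = 17 - 29/2 = 5/2

Answer: 5/2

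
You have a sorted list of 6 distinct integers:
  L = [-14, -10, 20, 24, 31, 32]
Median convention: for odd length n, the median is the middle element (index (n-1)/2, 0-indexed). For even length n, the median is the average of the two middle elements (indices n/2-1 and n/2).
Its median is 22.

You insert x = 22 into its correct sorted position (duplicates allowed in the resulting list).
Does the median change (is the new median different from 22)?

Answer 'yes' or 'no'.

Answer: no

Derivation:
Old median = 22
Insert x = 22
New median = 22
Changed? no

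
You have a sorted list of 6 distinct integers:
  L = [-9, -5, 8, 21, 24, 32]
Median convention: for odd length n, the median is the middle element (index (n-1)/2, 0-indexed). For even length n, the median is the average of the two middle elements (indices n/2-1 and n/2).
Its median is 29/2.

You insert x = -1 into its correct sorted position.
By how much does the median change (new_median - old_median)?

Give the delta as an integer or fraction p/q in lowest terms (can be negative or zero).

Answer: -13/2

Derivation:
Old median = 29/2
After inserting x = -1: new sorted = [-9, -5, -1, 8, 21, 24, 32]
New median = 8
Delta = 8 - 29/2 = -13/2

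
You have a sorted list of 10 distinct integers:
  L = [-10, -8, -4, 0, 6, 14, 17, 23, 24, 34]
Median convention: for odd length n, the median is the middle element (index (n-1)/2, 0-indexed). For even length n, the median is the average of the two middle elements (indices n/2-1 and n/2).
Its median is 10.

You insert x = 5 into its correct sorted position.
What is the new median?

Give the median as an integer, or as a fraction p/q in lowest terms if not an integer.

Old list (sorted, length 10): [-10, -8, -4, 0, 6, 14, 17, 23, 24, 34]
Old median = 10
Insert x = 5
Old length even (10). Middle pair: indices 4,5 = 6,14.
New length odd (11). New median = single middle element.
x = 5: 4 elements are < x, 6 elements are > x.
New sorted list: [-10, -8, -4, 0, 5, 6, 14, 17, 23, 24, 34]
New median = 6

Answer: 6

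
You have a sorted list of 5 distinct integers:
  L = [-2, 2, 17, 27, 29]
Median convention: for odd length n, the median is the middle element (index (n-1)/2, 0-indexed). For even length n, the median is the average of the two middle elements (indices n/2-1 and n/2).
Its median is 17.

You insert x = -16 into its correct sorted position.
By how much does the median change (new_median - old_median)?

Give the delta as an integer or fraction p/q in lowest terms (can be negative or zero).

Old median = 17
After inserting x = -16: new sorted = [-16, -2, 2, 17, 27, 29]
New median = 19/2
Delta = 19/2 - 17 = -15/2

Answer: -15/2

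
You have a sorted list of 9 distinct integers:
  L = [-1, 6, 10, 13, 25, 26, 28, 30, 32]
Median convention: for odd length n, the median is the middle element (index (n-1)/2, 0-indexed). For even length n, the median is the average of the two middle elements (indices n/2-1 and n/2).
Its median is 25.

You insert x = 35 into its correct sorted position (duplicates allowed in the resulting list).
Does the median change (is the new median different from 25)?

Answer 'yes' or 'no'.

Old median = 25
Insert x = 35
New median = 51/2
Changed? yes

Answer: yes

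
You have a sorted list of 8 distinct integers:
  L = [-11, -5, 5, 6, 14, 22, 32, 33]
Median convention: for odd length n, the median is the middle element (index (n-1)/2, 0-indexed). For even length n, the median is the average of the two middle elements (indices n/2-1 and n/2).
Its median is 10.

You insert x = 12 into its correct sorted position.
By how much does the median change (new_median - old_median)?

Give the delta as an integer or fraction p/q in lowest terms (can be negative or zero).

Old median = 10
After inserting x = 12: new sorted = [-11, -5, 5, 6, 12, 14, 22, 32, 33]
New median = 12
Delta = 12 - 10 = 2

Answer: 2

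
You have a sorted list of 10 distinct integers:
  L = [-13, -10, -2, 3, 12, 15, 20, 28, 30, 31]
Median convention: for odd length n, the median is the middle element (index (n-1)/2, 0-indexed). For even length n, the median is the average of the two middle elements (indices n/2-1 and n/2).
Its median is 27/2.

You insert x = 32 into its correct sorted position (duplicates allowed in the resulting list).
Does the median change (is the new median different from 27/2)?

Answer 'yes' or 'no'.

Old median = 27/2
Insert x = 32
New median = 15
Changed? yes

Answer: yes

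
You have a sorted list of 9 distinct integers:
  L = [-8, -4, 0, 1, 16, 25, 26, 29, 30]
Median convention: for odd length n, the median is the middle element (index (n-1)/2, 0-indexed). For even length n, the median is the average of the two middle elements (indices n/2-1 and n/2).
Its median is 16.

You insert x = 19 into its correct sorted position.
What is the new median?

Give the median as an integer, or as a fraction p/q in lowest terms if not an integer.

Answer: 35/2

Derivation:
Old list (sorted, length 9): [-8, -4, 0, 1, 16, 25, 26, 29, 30]
Old median = 16
Insert x = 19
Old length odd (9). Middle was index 4 = 16.
New length even (10). New median = avg of two middle elements.
x = 19: 5 elements are < x, 4 elements are > x.
New sorted list: [-8, -4, 0, 1, 16, 19, 25, 26, 29, 30]
New median = 35/2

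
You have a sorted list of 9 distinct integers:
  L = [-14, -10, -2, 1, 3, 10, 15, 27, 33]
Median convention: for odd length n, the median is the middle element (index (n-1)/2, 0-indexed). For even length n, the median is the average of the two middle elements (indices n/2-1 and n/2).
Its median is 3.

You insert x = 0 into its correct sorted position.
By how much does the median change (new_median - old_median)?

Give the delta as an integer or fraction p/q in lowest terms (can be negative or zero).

Answer: -1

Derivation:
Old median = 3
After inserting x = 0: new sorted = [-14, -10, -2, 0, 1, 3, 10, 15, 27, 33]
New median = 2
Delta = 2 - 3 = -1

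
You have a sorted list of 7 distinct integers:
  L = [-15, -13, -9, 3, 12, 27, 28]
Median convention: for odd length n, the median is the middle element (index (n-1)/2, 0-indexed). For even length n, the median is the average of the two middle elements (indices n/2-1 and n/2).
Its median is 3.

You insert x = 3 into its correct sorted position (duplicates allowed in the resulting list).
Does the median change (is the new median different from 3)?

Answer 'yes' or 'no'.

Answer: no

Derivation:
Old median = 3
Insert x = 3
New median = 3
Changed? no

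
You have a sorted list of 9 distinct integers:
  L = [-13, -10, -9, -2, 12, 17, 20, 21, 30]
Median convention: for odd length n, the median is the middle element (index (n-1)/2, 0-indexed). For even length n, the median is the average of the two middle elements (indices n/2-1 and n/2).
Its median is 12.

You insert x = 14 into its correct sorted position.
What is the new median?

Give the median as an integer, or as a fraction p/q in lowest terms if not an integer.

Answer: 13

Derivation:
Old list (sorted, length 9): [-13, -10, -9, -2, 12, 17, 20, 21, 30]
Old median = 12
Insert x = 14
Old length odd (9). Middle was index 4 = 12.
New length even (10). New median = avg of two middle elements.
x = 14: 5 elements are < x, 4 elements are > x.
New sorted list: [-13, -10, -9, -2, 12, 14, 17, 20, 21, 30]
New median = 13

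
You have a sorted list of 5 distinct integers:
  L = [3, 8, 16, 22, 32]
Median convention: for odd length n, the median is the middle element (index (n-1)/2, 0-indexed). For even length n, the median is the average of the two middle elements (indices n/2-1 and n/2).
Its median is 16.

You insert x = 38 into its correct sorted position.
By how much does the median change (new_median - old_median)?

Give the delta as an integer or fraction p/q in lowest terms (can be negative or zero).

Answer: 3

Derivation:
Old median = 16
After inserting x = 38: new sorted = [3, 8, 16, 22, 32, 38]
New median = 19
Delta = 19 - 16 = 3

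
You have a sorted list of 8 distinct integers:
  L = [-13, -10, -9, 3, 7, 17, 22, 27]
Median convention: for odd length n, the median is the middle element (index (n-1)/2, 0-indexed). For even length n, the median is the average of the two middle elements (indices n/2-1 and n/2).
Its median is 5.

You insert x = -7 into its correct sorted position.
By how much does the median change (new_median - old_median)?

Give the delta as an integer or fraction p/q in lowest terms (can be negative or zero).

Answer: -2

Derivation:
Old median = 5
After inserting x = -7: new sorted = [-13, -10, -9, -7, 3, 7, 17, 22, 27]
New median = 3
Delta = 3 - 5 = -2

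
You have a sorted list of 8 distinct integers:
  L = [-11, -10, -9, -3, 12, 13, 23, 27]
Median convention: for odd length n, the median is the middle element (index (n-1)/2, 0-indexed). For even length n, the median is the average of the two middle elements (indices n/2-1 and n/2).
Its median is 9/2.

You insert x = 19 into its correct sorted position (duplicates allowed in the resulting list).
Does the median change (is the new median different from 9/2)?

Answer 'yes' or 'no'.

Answer: yes

Derivation:
Old median = 9/2
Insert x = 19
New median = 12
Changed? yes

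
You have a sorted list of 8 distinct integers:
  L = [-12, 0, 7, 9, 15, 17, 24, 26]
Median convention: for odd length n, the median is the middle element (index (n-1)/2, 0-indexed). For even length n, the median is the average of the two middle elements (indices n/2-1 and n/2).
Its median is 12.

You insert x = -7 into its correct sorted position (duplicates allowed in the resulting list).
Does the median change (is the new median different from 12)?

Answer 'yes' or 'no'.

Answer: yes

Derivation:
Old median = 12
Insert x = -7
New median = 9
Changed? yes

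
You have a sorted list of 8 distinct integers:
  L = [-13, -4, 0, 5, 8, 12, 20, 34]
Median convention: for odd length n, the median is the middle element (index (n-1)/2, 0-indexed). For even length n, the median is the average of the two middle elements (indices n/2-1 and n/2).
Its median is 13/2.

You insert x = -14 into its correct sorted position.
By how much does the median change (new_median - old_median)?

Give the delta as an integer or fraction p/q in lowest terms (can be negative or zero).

Answer: -3/2

Derivation:
Old median = 13/2
After inserting x = -14: new sorted = [-14, -13, -4, 0, 5, 8, 12, 20, 34]
New median = 5
Delta = 5 - 13/2 = -3/2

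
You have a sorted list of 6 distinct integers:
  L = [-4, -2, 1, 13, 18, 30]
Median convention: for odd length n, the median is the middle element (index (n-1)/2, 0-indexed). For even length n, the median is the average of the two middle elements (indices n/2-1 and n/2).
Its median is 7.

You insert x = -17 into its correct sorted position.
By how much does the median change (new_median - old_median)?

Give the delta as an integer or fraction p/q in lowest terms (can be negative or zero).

Old median = 7
After inserting x = -17: new sorted = [-17, -4, -2, 1, 13, 18, 30]
New median = 1
Delta = 1 - 7 = -6

Answer: -6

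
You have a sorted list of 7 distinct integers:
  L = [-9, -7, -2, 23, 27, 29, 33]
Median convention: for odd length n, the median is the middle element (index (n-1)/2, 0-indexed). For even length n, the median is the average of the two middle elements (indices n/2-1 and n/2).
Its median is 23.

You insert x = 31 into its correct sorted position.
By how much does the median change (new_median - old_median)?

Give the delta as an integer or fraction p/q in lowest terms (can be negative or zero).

Old median = 23
After inserting x = 31: new sorted = [-9, -7, -2, 23, 27, 29, 31, 33]
New median = 25
Delta = 25 - 23 = 2

Answer: 2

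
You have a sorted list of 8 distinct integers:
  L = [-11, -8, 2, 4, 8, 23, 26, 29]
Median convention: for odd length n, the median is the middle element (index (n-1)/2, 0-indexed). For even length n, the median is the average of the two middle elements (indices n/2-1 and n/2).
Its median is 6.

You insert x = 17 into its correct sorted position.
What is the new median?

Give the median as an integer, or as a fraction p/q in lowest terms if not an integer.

Old list (sorted, length 8): [-11, -8, 2, 4, 8, 23, 26, 29]
Old median = 6
Insert x = 17
Old length even (8). Middle pair: indices 3,4 = 4,8.
New length odd (9). New median = single middle element.
x = 17: 5 elements are < x, 3 elements are > x.
New sorted list: [-11, -8, 2, 4, 8, 17, 23, 26, 29]
New median = 8

Answer: 8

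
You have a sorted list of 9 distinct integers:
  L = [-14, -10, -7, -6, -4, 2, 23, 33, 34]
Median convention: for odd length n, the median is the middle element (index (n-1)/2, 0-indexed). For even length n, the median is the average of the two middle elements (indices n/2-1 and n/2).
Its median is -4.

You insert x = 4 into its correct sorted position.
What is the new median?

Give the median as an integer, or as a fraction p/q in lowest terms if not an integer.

Answer: -1

Derivation:
Old list (sorted, length 9): [-14, -10, -7, -6, -4, 2, 23, 33, 34]
Old median = -4
Insert x = 4
Old length odd (9). Middle was index 4 = -4.
New length even (10). New median = avg of two middle elements.
x = 4: 6 elements are < x, 3 elements are > x.
New sorted list: [-14, -10, -7, -6, -4, 2, 4, 23, 33, 34]
New median = -1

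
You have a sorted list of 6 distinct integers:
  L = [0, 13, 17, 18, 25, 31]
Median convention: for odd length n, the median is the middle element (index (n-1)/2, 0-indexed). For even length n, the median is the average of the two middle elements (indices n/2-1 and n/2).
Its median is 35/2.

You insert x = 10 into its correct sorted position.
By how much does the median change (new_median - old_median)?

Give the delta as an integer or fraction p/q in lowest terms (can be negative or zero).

Old median = 35/2
After inserting x = 10: new sorted = [0, 10, 13, 17, 18, 25, 31]
New median = 17
Delta = 17 - 35/2 = -1/2

Answer: -1/2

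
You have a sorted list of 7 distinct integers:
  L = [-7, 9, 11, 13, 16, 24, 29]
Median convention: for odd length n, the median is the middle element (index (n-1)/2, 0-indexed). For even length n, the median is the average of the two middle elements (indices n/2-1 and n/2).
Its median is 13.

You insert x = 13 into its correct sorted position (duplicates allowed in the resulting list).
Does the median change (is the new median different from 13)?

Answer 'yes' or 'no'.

Answer: no

Derivation:
Old median = 13
Insert x = 13
New median = 13
Changed? no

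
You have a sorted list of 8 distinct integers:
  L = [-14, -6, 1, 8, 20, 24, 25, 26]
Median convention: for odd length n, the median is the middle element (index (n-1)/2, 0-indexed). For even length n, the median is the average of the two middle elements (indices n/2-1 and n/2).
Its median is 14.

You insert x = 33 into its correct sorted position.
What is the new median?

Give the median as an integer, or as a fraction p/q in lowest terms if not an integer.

Old list (sorted, length 8): [-14, -6, 1, 8, 20, 24, 25, 26]
Old median = 14
Insert x = 33
Old length even (8). Middle pair: indices 3,4 = 8,20.
New length odd (9). New median = single middle element.
x = 33: 8 elements are < x, 0 elements are > x.
New sorted list: [-14, -6, 1, 8, 20, 24, 25, 26, 33]
New median = 20

Answer: 20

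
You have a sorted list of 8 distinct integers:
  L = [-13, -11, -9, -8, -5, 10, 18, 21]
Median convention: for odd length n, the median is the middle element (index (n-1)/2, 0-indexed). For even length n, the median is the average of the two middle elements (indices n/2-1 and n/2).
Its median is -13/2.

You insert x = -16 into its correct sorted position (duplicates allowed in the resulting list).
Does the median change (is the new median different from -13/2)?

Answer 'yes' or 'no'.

Answer: yes

Derivation:
Old median = -13/2
Insert x = -16
New median = -8
Changed? yes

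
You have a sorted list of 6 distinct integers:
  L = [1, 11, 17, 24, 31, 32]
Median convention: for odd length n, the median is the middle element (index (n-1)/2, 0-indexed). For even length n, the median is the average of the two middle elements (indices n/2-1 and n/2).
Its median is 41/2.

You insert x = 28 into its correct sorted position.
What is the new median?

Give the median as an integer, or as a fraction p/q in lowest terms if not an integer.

Old list (sorted, length 6): [1, 11, 17, 24, 31, 32]
Old median = 41/2
Insert x = 28
Old length even (6). Middle pair: indices 2,3 = 17,24.
New length odd (7). New median = single middle element.
x = 28: 4 elements are < x, 2 elements are > x.
New sorted list: [1, 11, 17, 24, 28, 31, 32]
New median = 24

Answer: 24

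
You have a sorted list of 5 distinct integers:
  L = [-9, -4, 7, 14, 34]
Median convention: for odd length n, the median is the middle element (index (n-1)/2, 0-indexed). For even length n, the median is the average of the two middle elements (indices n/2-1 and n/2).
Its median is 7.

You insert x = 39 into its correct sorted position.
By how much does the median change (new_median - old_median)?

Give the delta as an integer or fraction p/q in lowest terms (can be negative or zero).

Old median = 7
After inserting x = 39: new sorted = [-9, -4, 7, 14, 34, 39]
New median = 21/2
Delta = 21/2 - 7 = 7/2

Answer: 7/2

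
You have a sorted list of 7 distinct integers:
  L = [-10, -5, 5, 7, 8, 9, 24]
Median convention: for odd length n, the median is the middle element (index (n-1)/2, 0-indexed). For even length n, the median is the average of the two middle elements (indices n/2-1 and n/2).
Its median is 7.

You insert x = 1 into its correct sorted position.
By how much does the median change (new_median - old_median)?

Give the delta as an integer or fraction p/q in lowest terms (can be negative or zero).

Answer: -1

Derivation:
Old median = 7
After inserting x = 1: new sorted = [-10, -5, 1, 5, 7, 8, 9, 24]
New median = 6
Delta = 6 - 7 = -1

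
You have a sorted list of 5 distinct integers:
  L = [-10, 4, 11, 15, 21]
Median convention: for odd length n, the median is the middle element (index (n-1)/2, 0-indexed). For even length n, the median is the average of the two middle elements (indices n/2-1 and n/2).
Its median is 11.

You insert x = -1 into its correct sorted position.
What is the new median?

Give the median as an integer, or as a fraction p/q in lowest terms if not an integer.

Answer: 15/2

Derivation:
Old list (sorted, length 5): [-10, 4, 11, 15, 21]
Old median = 11
Insert x = -1
Old length odd (5). Middle was index 2 = 11.
New length even (6). New median = avg of two middle elements.
x = -1: 1 elements are < x, 4 elements are > x.
New sorted list: [-10, -1, 4, 11, 15, 21]
New median = 15/2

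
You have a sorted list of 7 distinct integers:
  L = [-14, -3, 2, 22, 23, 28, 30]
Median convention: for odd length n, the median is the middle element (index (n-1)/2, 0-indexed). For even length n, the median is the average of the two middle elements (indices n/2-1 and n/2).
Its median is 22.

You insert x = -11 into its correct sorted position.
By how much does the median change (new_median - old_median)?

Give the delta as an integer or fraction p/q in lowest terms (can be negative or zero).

Answer: -10

Derivation:
Old median = 22
After inserting x = -11: new sorted = [-14, -11, -3, 2, 22, 23, 28, 30]
New median = 12
Delta = 12 - 22 = -10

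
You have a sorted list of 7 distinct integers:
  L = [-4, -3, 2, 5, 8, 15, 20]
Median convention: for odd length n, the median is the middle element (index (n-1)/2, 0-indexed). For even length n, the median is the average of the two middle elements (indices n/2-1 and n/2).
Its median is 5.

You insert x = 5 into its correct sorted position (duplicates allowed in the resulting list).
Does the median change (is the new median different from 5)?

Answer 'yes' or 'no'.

Answer: no

Derivation:
Old median = 5
Insert x = 5
New median = 5
Changed? no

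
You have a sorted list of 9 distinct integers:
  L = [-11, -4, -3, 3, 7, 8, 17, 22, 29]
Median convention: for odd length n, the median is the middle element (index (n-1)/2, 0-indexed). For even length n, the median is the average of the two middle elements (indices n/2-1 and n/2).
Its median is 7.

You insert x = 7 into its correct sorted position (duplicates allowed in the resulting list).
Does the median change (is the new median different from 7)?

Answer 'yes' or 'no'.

Old median = 7
Insert x = 7
New median = 7
Changed? no

Answer: no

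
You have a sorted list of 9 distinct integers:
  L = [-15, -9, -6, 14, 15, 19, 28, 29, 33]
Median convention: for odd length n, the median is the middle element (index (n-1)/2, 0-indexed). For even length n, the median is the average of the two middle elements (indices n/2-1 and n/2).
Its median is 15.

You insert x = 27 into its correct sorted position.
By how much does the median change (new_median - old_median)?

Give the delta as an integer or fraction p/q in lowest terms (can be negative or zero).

Answer: 2

Derivation:
Old median = 15
After inserting x = 27: new sorted = [-15, -9, -6, 14, 15, 19, 27, 28, 29, 33]
New median = 17
Delta = 17 - 15 = 2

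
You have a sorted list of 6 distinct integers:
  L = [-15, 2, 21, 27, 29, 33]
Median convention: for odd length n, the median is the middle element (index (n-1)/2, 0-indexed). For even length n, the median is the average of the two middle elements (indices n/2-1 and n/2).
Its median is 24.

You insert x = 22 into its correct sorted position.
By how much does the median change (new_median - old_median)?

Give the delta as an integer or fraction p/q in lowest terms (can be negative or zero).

Answer: -2

Derivation:
Old median = 24
After inserting x = 22: new sorted = [-15, 2, 21, 22, 27, 29, 33]
New median = 22
Delta = 22 - 24 = -2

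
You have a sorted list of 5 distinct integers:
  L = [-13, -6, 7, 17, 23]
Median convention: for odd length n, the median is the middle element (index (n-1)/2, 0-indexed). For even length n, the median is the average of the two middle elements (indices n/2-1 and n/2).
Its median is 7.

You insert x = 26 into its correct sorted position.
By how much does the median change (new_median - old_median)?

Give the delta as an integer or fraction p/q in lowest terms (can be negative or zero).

Old median = 7
After inserting x = 26: new sorted = [-13, -6, 7, 17, 23, 26]
New median = 12
Delta = 12 - 7 = 5

Answer: 5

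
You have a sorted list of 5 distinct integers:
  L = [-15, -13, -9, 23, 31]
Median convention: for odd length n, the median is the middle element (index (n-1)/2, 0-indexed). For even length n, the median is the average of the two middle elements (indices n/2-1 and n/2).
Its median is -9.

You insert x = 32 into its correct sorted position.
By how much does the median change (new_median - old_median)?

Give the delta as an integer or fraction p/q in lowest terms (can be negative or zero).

Old median = -9
After inserting x = 32: new sorted = [-15, -13, -9, 23, 31, 32]
New median = 7
Delta = 7 - -9 = 16

Answer: 16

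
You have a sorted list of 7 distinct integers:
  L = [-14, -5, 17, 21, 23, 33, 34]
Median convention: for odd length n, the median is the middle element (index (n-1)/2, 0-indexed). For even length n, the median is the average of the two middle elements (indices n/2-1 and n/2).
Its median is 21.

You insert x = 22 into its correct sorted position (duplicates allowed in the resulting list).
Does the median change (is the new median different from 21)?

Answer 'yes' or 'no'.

Old median = 21
Insert x = 22
New median = 43/2
Changed? yes

Answer: yes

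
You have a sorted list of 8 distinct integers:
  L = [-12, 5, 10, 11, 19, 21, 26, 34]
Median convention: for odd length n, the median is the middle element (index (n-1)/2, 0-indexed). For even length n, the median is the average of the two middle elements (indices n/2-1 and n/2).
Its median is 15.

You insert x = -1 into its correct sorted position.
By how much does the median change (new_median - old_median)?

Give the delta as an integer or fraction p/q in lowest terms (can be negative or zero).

Answer: -4

Derivation:
Old median = 15
After inserting x = -1: new sorted = [-12, -1, 5, 10, 11, 19, 21, 26, 34]
New median = 11
Delta = 11 - 15 = -4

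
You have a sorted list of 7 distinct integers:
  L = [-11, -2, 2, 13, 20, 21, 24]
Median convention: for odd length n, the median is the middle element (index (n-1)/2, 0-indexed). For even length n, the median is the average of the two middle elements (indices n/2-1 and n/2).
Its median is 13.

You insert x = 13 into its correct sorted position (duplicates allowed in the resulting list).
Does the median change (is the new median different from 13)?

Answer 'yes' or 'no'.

Answer: no

Derivation:
Old median = 13
Insert x = 13
New median = 13
Changed? no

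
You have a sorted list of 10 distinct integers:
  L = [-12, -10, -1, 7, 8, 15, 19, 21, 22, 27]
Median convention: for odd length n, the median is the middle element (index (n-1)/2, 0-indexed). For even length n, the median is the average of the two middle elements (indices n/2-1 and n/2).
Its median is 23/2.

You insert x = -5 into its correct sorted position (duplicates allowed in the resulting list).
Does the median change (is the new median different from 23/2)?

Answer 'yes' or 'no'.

Answer: yes

Derivation:
Old median = 23/2
Insert x = -5
New median = 8
Changed? yes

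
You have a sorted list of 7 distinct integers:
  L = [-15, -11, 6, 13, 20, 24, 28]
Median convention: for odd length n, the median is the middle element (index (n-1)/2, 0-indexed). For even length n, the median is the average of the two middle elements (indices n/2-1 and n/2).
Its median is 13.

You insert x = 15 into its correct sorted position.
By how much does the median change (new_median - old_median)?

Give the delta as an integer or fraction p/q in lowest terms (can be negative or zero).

Answer: 1

Derivation:
Old median = 13
After inserting x = 15: new sorted = [-15, -11, 6, 13, 15, 20, 24, 28]
New median = 14
Delta = 14 - 13 = 1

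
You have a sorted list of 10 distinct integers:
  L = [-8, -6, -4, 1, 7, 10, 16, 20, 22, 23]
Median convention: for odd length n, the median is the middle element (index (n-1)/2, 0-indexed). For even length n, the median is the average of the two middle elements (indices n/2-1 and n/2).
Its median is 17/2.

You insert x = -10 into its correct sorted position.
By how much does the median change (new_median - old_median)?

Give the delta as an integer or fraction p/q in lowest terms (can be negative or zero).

Old median = 17/2
After inserting x = -10: new sorted = [-10, -8, -6, -4, 1, 7, 10, 16, 20, 22, 23]
New median = 7
Delta = 7 - 17/2 = -3/2

Answer: -3/2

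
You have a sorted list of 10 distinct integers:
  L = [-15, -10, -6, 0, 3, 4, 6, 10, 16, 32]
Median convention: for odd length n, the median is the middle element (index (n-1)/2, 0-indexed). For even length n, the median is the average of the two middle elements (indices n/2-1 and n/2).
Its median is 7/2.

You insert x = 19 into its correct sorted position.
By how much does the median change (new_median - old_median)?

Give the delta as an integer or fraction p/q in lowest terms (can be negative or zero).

Old median = 7/2
After inserting x = 19: new sorted = [-15, -10, -6, 0, 3, 4, 6, 10, 16, 19, 32]
New median = 4
Delta = 4 - 7/2 = 1/2

Answer: 1/2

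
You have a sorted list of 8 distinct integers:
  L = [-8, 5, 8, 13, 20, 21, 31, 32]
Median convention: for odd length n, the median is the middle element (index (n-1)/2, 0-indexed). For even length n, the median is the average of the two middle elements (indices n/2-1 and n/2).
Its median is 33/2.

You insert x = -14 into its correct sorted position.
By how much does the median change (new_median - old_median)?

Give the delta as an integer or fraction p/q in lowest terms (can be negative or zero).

Answer: -7/2

Derivation:
Old median = 33/2
After inserting x = -14: new sorted = [-14, -8, 5, 8, 13, 20, 21, 31, 32]
New median = 13
Delta = 13 - 33/2 = -7/2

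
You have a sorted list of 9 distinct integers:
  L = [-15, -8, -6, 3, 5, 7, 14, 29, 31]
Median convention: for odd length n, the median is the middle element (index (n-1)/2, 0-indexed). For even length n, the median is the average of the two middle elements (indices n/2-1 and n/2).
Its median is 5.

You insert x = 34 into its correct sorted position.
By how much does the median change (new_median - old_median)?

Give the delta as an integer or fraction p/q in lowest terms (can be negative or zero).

Answer: 1

Derivation:
Old median = 5
After inserting x = 34: new sorted = [-15, -8, -6, 3, 5, 7, 14, 29, 31, 34]
New median = 6
Delta = 6 - 5 = 1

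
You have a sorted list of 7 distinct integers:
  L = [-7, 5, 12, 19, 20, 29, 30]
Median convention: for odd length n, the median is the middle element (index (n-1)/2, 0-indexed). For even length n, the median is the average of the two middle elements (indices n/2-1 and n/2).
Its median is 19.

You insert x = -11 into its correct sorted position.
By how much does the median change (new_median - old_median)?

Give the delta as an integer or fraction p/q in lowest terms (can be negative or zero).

Answer: -7/2

Derivation:
Old median = 19
After inserting x = -11: new sorted = [-11, -7, 5, 12, 19, 20, 29, 30]
New median = 31/2
Delta = 31/2 - 19 = -7/2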